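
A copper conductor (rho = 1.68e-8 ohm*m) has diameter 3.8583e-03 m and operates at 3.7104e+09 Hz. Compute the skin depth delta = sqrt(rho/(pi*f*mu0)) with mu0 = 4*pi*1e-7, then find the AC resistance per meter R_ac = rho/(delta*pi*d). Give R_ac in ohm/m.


delta = sqrt(1.68e-8 / (pi * 3.7104e+09 * 4*pi*1e-7)) = 1.070938e-06 m
R_ac = 1.68e-8 / (1.070938e-06 * pi * 3.8583e-03) = 1.294 ohm/m

1.294 ohm/m


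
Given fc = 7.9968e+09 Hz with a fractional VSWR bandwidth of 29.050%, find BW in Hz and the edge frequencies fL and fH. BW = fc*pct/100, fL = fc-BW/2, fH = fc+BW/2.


BW = 7.9968e+09 * 29.050/100 = 2.323070e+09 Hz
fL = 7.9968e+09 - 2.323070e+09/2 = 6.835e+09 Hz
fH = 7.9968e+09 + 2.323070e+09/2 = 9.158e+09 Hz

BW=2.323e+09 Hz, fL=6.835e+09 Hz, fH=9.158e+09 Hz


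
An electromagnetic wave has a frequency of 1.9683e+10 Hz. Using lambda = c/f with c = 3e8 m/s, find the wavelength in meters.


lambda = c / f = 3.0000e+08 / 1.9683e+10 = 0.01524 m

0.01524 m


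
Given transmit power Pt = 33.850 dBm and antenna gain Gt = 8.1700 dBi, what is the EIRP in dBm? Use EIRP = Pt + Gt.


EIRP = Pt + Gt = 33.850 + 8.1700 = 42.02 dBm

42.02 dBm


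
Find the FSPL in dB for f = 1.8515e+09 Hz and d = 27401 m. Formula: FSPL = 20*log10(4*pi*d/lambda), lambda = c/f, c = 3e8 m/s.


lambda = c / f = 3.0000e+08 / 1.8515e+09 = 0.1620308 m
FSPL = 20 * log10(4*pi*27401/0.1620308) = 126.5 dB

126.5 dB


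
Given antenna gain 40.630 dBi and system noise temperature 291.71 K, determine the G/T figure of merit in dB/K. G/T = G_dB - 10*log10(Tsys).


G/T = 40.630 - 10*log10(291.71) = 40.630 - 24.64951 = 15.98 dB/K

15.98 dB/K


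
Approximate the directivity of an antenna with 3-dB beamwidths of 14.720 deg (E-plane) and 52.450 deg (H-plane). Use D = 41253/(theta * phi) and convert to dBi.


D_linear = 41253 / (14.720 * 52.450) = 53.43210
D_dBi = 10 * log10(53.43210) = 17.28 dBi

17.28 dBi


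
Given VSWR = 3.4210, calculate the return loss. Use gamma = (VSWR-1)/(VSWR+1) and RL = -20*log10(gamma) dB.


gamma = (3.4210 - 1) / (3.4210 + 1) = 0.5476137
RL = -20 * log10(0.5476137) = 5.231 dB

5.231 dB


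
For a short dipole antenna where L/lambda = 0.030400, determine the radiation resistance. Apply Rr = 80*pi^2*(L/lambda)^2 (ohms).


Rr = 80 * pi^2 * (0.030400)^2 = 80 * 9.869604 * 9.241600e-04 = 0.7297 ohm

0.7297 ohm


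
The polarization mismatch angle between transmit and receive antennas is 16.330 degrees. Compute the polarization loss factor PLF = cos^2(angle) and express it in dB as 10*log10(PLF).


PLF_linear = cos^2(16.330 deg) = 0.9209439
PLF_dB = 10 * log10(0.9209439) = -0.3577 dB

-0.3577 dB


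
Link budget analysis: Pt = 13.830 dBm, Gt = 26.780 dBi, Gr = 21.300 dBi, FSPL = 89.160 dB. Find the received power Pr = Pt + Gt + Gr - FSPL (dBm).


Pr = 13.830 + 26.780 + 21.300 - 89.160 = -27.25 dBm

-27.25 dBm


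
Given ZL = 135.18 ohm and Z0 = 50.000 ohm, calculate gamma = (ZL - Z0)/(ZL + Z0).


gamma = (135.18 - 50.000) / (135.18 + 50.000) = 0.4600

0.4600


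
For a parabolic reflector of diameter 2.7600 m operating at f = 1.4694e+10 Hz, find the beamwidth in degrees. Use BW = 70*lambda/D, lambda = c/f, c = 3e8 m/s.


lambda = c / f = 3.0000e+08 / 1.4694e+10 = 0.02041650 m
BW = 70 * 0.02041650 / 2.7600 = 0.5178 deg

0.5178 deg


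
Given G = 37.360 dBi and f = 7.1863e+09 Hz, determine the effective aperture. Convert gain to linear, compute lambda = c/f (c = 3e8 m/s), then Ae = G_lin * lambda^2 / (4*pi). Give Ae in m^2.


lambda = c / f = 3.0000e+08 / 7.1863e+09 = 0.04174610 m
G_linear = 10^(37.360/10) = 5445.027
Ae = G_linear * lambda^2 / (4*pi) = 5445.027 * 0.04174610^2 / (4*pi) = 0.7551 m^2

0.7551 m^2


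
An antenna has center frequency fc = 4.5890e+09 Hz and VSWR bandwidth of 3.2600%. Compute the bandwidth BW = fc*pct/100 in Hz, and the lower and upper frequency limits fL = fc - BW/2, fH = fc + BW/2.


BW = 4.5890e+09 * 3.2600/100 = 1.496014e+08 Hz
fL = 4.5890e+09 - 1.496014e+08/2 = 4.514e+09 Hz
fH = 4.5890e+09 + 1.496014e+08/2 = 4.664e+09 Hz

BW=1.496e+08 Hz, fL=4.514e+09 Hz, fH=4.664e+09 Hz


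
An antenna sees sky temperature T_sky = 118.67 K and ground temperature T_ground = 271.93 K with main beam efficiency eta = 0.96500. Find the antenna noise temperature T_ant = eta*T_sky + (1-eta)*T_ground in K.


T_ant = 0.96500 * 118.67 + (1 - 0.96500) * 271.93 = 124.0 K

124.0 K


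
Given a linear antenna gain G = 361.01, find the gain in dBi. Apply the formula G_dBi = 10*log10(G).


G_dBi = 10 * log10(361.01) = 25.58 dBi

25.58 dBi


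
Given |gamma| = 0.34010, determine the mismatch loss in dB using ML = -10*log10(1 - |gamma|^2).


ML = -10 * log10(1 - 0.34010^2) = -10 * log10(0.88433199) = 0.5338 dB

0.5338 dB


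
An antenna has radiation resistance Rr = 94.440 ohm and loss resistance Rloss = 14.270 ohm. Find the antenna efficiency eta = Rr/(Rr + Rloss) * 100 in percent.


eta = 94.440 / (94.440 + 14.270) * 100 = 86.87%

86.87%


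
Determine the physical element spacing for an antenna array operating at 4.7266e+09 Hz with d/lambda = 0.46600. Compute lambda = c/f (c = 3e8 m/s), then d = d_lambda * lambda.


lambda = c / f = 3.0000e+08 / 4.7266e+09 = 0.06347057 m
d = 0.46600 * 0.06347057 = 0.02958 m

0.02958 m


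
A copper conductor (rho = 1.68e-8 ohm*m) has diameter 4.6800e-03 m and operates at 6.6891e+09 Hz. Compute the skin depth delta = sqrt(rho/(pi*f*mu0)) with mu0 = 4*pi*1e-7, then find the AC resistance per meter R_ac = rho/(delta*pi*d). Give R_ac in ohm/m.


delta = sqrt(1.68e-8 / (pi * 6.6891e+09 * 4*pi*1e-7)) = 7.976106e-07 m
R_ac = 1.68e-8 / (7.976106e-07 * pi * 4.6800e-03) = 1.433 ohm/m

1.433 ohm/m


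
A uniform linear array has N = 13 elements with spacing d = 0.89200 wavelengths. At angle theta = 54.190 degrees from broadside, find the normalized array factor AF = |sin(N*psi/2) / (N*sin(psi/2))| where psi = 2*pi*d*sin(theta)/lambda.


psi = 2*pi*0.89200*sin(54.190 deg) = 4.545117 rad
AF = |sin(13*4.545117/2) / (13*sin(4.545117/2))| = 0.09617

0.09617


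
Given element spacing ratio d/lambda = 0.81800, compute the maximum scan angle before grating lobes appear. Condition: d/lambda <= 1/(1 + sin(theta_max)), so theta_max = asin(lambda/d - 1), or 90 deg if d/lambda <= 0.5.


lambda/d - 1 = 1/0.81800 - 1 = 0.2224939
theta_max = asin(0.2224939) = 12.86 deg

12.86 deg


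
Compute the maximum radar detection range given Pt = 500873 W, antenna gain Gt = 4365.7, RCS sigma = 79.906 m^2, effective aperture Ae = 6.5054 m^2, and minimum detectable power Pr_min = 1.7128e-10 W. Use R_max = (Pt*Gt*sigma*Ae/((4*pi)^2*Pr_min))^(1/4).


R^4 = 500873*4365.7*79.906*6.5054 / ((4*pi)^2 * 1.7128e-10) = 4.202508e+19
R_max = 4.202508e+19^0.25 = 80515 m

80515 m


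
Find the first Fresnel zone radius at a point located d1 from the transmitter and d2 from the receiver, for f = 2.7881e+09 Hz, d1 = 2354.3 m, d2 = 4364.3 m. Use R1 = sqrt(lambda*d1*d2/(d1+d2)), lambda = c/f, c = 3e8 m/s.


lambda = c / f = 3.0000e+08 / 2.7881e+09 = 0.1076002 m
R1 = sqrt(0.1076002 * 2354.3 * 4364.3 / (2354.3 + 4364.3)) = 12.83 m

12.83 m


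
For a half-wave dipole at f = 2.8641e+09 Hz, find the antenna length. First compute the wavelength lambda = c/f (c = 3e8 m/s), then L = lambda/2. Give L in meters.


lambda = c / f = 3.0000e+08 / 2.8641e+09 = 0.1047449 m
L = lambda / 2 = 0.1047449 / 2 = 0.05237 m

0.05237 m


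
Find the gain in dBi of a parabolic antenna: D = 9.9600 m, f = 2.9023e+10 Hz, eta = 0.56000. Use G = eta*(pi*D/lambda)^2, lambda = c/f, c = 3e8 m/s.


lambda = c / f = 3.0000e+08 / 2.9023e+10 = 0.01033663 m
G_linear = 0.56000 * (pi * 9.9600 / 0.01033663)^2 = 5.131549e+06
G_dBi = 10 * log10(5.131549e+06) = 67.10 dBi

67.10 dBi


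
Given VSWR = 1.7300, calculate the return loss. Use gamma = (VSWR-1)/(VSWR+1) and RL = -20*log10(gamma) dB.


gamma = (1.7300 - 1) / (1.7300 + 1) = 0.2673993
RL = -20 * log10(0.2673993) = 11.46 dB

11.46 dB


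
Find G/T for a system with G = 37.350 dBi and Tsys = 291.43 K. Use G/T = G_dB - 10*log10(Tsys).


G/T = 37.350 - 10*log10(291.43) = 37.350 - 24.64534 = 12.70 dB/K

12.70 dB/K


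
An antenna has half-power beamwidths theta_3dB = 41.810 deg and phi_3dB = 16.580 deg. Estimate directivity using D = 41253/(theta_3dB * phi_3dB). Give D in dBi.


D_linear = 41253 / (41.810 * 16.580) = 59.51012
D_dBi = 10 * log10(59.51012) = 17.75 dBi

17.75 dBi


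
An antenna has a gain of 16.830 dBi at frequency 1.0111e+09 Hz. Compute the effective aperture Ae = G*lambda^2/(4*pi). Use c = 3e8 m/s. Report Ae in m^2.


lambda = c / f = 3.0000e+08 / 1.0111e+09 = 0.2967066 m
G_linear = 10^(16.830/10) = 48.19478
Ae = G_linear * lambda^2 / (4*pi) = 48.19478 * 0.2967066^2 / (4*pi) = 0.3376 m^2

0.3376 m^2


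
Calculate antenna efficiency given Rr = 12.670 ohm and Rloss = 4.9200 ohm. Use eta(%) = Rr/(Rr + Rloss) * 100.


eta = 12.670 / (12.670 + 4.9200) * 100 = 72.03%

72.03%


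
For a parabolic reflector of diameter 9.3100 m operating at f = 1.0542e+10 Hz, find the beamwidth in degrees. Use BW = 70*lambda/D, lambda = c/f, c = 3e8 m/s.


lambda = c / f = 3.0000e+08 / 1.0542e+10 = 0.02845760 m
BW = 70 * 0.02845760 / 9.3100 = 0.2140 deg

0.2140 deg


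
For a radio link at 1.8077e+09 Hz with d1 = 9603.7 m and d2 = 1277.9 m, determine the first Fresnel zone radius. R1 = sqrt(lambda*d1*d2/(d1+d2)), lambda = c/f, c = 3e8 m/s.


lambda = c / f = 3.0000e+08 / 1.8077e+09 = 0.1659567 m
R1 = sqrt(0.1659567 * 9603.7 * 1277.9 / (9603.7 + 1277.9)) = 13.68 m

13.68 m


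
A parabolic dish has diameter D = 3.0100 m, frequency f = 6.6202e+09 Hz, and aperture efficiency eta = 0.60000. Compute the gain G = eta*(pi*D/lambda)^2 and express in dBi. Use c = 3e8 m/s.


lambda = c / f = 3.0000e+08 / 6.6202e+09 = 0.04531585 m
G_linear = 0.60000 * (pi * 3.0100 / 0.04531585)^2 = 26126.65
G_dBi = 10 * log10(26126.65) = 44.17 dBi

44.17 dBi


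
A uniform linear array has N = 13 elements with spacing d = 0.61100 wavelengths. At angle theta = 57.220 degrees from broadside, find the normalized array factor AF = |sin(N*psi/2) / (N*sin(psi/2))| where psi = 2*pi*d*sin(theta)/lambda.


psi = 2*pi*0.61100*sin(57.220 deg) = 3.227683 rad
AF = |sin(13*3.227683/2) / (13*sin(3.227683/2))| = 0.06525

0.06525


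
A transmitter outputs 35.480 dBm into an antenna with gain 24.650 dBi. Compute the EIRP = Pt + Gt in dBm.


EIRP = Pt + Gt = 35.480 + 24.650 = 60.13 dBm

60.13 dBm


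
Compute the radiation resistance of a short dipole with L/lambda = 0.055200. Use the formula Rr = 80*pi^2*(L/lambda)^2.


Rr = 80 * pi^2 * (0.055200)^2 = 80 * 9.869604 * 3.047040e-03 = 2.406 ohm

2.406 ohm


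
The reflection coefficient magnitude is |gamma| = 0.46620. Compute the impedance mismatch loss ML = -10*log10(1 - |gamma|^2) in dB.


ML = -10 * log10(1 - 0.46620^2) = -10 * log10(0.78265756) = 1.064 dB

1.064 dB


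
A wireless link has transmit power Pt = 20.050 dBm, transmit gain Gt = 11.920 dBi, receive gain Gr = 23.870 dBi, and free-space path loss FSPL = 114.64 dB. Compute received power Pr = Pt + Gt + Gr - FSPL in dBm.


Pr = 20.050 + 11.920 + 23.870 - 114.64 = -58.80 dBm

-58.80 dBm


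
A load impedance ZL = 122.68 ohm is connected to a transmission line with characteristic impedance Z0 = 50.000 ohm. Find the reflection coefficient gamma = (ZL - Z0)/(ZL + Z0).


gamma = (122.68 - 50.000) / (122.68 + 50.000) = 0.4209

0.4209


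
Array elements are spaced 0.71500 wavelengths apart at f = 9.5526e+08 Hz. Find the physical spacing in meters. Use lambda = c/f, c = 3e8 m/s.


lambda = c / f = 3.0000e+08 / 9.5526e+08 = 0.3140506 m
d = 0.71500 * 0.3140506 = 0.2245 m

0.2245 m


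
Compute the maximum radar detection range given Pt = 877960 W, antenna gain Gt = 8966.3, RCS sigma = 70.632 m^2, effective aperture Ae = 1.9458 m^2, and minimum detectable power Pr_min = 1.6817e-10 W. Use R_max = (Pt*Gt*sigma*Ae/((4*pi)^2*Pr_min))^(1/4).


R^4 = 877960*8966.3*70.632*1.9458 / ((4*pi)^2 * 1.6817e-10) = 4.073985e+19
R_max = 4.073985e+19^0.25 = 79892 m

79892 m


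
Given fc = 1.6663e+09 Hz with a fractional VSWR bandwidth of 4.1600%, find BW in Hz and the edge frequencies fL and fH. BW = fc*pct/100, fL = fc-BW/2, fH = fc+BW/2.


BW = 1.6663e+09 * 4.1600/100 = 6.931808e+07 Hz
fL = 1.6663e+09 - 6.931808e+07/2 = 1.632e+09 Hz
fH = 1.6663e+09 + 6.931808e+07/2 = 1.701e+09 Hz

BW=6.932e+07 Hz, fL=1.632e+09 Hz, fH=1.701e+09 Hz


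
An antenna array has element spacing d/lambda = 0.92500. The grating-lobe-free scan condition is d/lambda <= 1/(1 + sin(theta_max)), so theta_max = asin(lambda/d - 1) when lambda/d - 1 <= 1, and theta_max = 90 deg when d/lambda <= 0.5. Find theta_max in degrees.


lambda/d - 1 = 1/0.92500 - 1 = 0.08108108
theta_max = asin(0.08108108) = 4.651 deg

4.651 deg


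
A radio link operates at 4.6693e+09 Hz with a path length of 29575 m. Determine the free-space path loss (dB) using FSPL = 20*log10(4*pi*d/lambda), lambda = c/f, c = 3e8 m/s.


lambda = c / f = 3.0000e+08 / 4.6693e+09 = 0.06424946 m
FSPL = 20 * log10(4*pi*29575/0.06424946) = 135.2 dB

135.2 dB


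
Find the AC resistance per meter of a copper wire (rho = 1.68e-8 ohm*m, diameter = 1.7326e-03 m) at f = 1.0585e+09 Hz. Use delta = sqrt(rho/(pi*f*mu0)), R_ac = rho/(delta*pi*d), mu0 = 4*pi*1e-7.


delta = sqrt(1.68e-8 / (pi * 1.0585e+09 * 4*pi*1e-7)) = 2.005069e-06 m
R_ac = 1.68e-8 / (2.005069e-06 * pi * 1.7326e-03) = 1.539 ohm/m

1.539 ohm/m


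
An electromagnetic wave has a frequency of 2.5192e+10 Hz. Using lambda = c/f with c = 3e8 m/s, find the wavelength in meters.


lambda = c / f = 3.0000e+08 / 2.5192e+10 = 0.01191 m

0.01191 m


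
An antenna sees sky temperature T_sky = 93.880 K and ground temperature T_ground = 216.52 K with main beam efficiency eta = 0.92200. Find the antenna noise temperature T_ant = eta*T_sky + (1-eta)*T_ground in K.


T_ant = 0.92200 * 93.880 + (1 - 0.92200) * 216.52 = 103.4 K

103.4 K


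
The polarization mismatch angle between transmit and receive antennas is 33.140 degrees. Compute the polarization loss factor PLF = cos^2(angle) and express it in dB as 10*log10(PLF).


PLF_linear = cos^2(33.140 deg) = 0.7011337
PLF_dB = 10 * log10(0.7011337) = -1.542 dB

-1.542 dB


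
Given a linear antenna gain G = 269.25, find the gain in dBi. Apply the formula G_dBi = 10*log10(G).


G_dBi = 10 * log10(269.25) = 24.30 dBi

24.30 dBi


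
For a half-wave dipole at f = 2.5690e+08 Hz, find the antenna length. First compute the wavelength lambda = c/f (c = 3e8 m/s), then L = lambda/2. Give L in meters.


lambda = c / f = 3.0000e+08 / 2.5690e+08 = 1.167770 m
L = lambda / 2 = 1.167770 / 2 = 0.5839 m

0.5839 m


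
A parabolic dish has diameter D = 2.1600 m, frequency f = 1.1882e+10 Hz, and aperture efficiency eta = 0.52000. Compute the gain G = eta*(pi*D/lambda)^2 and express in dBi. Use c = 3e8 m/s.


lambda = c / f = 3.0000e+08 / 1.1882e+10 = 0.02524827 m
G_linear = 0.52000 * (pi * 2.1600 / 0.02524827)^2 = 37561.88
G_dBi = 10 * log10(37561.88) = 45.75 dBi

45.75 dBi


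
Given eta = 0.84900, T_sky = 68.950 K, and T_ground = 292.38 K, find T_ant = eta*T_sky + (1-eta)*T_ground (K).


T_ant = 0.84900 * 68.950 + (1 - 0.84900) * 292.38 = 102.7 K

102.7 K


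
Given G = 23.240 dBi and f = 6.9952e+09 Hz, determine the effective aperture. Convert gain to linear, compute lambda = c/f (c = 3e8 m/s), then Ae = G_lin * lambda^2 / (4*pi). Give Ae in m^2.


lambda = c / f = 3.0000e+08 / 6.9952e+09 = 0.04288655 m
G_linear = 10^(23.240/10) = 210.8628
Ae = G_linear * lambda^2 / (4*pi) = 210.8628 * 0.04288655^2 / (4*pi) = 0.03086 m^2

0.03086 m^2


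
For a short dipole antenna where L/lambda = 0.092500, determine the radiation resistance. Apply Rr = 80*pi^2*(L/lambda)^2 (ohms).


Rr = 80 * pi^2 * (0.092500)^2 = 80 * 9.869604 * 8.556250e-03 = 6.756 ohm

6.756 ohm


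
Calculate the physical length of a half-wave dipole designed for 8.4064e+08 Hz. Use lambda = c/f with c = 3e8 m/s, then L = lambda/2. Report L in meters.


lambda = c / f = 3.0000e+08 / 8.4064e+08 = 0.3568710 m
L = lambda / 2 = 0.3568710 / 2 = 0.1784 m

0.1784 m


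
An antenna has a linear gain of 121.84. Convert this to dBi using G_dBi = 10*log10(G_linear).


G_dBi = 10 * log10(121.84) = 20.86 dBi

20.86 dBi


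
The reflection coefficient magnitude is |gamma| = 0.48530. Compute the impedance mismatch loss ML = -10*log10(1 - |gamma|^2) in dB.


ML = -10 * log10(1 - 0.48530^2) = -10 * log10(0.76448391) = 1.166 dB

1.166 dB


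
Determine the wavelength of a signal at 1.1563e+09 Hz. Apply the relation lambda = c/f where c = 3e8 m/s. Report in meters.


lambda = c / f = 3.0000e+08 / 1.1563e+09 = 0.2594 m

0.2594 m


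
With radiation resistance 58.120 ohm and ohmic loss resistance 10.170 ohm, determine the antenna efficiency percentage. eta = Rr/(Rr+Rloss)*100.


eta = 58.120 / (58.120 + 10.170) * 100 = 85.11%

85.11%


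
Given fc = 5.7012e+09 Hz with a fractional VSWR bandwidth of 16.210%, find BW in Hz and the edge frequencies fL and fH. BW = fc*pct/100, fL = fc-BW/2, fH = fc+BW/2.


BW = 5.7012e+09 * 16.210/100 = 9.241645e+08 Hz
fL = 5.7012e+09 - 9.241645e+08/2 = 5.239e+09 Hz
fH = 5.7012e+09 + 9.241645e+08/2 = 6.163e+09 Hz

BW=9.242e+08 Hz, fL=5.239e+09 Hz, fH=6.163e+09 Hz


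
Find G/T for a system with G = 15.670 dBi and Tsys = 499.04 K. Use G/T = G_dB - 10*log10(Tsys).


G/T = 15.670 - 10*log10(499.04) = 15.670 - 26.98135 = -11.31 dB/K

-11.31 dB/K


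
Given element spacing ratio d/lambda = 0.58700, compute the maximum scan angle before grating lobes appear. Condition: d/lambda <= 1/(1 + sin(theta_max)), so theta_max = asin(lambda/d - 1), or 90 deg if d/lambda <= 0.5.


lambda/d - 1 = 1/0.58700 - 1 = 0.7035775
theta_max = asin(0.7035775) = 44.71 deg

44.71 deg


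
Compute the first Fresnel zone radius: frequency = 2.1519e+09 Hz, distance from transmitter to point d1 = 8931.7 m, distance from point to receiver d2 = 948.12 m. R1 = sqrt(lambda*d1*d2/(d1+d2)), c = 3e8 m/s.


lambda = c / f = 3.0000e+08 / 2.1519e+09 = 0.1394117 m
R1 = sqrt(0.1394117 * 8931.7 * 948.12 / (8931.7 + 948.12)) = 10.93 m

10.93 m


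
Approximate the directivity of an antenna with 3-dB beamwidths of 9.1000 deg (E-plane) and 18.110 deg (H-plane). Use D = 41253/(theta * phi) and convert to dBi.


D_linear = 41253 / (9.1000 * 18.110) = 250.3201
D_dBi = 10 * log10(250.3201) = 23.98 dBi

23.98 dBi


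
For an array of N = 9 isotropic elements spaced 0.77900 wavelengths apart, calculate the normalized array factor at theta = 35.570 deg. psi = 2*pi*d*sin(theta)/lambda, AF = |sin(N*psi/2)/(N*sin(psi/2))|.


psi = 2*pi*0.77900*sin(35.570 deg) = 2.847176 rad
AF = |sin(9*2.847176/2) / (9*sin(2.847176/2))| = 0.02735

0.02735


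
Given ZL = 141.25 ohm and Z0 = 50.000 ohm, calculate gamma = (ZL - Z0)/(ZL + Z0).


gamma = (141.25 - 50.000) / (141.25 + 50.000) = 0.4771

0.4771


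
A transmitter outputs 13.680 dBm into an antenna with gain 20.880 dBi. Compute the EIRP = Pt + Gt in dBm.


EIRP = Pt + Gt = 13.680 + 20.880 = 34.56 dBm

34.56 dBm


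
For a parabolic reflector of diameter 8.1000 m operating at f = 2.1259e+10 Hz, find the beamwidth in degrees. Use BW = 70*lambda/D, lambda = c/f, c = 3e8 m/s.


lambda = c / f = 3.0000e+08 / 2.1259e+10 = 0.01411167 m
BW = 70 * 0.01411167 / 8.1000 = 0.1220 deg

0.1220 deg


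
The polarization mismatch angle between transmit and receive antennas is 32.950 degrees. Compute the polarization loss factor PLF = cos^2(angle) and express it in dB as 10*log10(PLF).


PLF_linear = cos^2(32.950 deg) = 0.7041652
PLF_dB = 10 * log10(0.7041652) = -1.523 dB

-1.523 dB


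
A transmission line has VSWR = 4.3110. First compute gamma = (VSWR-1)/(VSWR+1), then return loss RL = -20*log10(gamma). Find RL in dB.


gamma = (4.3110 - 1) / (4.3110 + 1) = 0.6234231
RL = -20 * log10(0.6234231) = 4.104 dB

4.104 dB


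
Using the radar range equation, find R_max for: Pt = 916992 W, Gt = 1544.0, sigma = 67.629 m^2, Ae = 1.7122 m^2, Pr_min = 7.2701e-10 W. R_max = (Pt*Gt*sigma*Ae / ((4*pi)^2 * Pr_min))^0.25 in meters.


R^4 = 916992*1544.0*67.629*1.7122 / ((4*pi)^2 * 7.2701e-10) = 1.428039e+18
R_max = 1.428039e+18^0.25 = 34569 m

34569 m


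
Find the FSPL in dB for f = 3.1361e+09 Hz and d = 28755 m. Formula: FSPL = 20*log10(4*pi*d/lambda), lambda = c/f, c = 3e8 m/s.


lambda = c / f = 3.0000e+08 / 3.1361e+09 = 0.09566021 m
FSPL = 20 * log10(4*pi*28755/0.09566021) = 131.5 dB

131.5 dB


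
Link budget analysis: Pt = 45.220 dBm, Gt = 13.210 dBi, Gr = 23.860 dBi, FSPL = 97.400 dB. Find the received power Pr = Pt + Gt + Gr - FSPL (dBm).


Pr = 45.220 + 13.210 + 23.860 - 97.400 = -15.11 dBm

-15.11 dBm


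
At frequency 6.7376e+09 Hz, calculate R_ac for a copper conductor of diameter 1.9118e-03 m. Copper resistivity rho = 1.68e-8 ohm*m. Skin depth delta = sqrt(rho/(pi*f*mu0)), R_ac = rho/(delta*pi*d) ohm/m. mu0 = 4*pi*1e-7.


delta = sqrt(1.68e-8 / (pi * 6.7376e+09 * 4*pi*1e-7)) = 7.947347e-07 m
R_ac = 1.68e-8 / (7.947347e-07 * pi * 1.9118e-03) = 3.520 ohm/m

3.520 ohm/m


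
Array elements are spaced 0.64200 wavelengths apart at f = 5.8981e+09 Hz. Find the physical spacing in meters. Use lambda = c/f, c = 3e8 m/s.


lambda = c / f = 3.0000e+08 / 5.8981e+09 = 0.05086384 m
d = 0.64200 * 0.05086384 = 0.03265 m

0.03265 m


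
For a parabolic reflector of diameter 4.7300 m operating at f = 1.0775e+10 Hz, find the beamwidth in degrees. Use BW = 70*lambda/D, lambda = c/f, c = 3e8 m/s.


lambda = c / f = 3.0000e+08 / 1.0775e+10 = 0.02784223 m
BW = 70 * 0.02784223 / 4.7300 = 0.4120 deg

0.4120 deg


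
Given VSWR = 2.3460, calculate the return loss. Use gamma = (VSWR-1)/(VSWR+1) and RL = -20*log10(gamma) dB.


gamma = (2.3460 - 1) / (2.3460 + 1) = 0.4022714
RL = -20 * log10(0.4022714) = 7.910 dB

7.910 dB


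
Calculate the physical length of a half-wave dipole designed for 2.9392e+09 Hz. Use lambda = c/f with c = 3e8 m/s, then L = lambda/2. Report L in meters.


lambda = c / f = 3.0000e+08 / 2.9392e+09 = 0.1020686 m
L = lambda / 2 = 0.1020686 / 2 = 0.05103 m

0.05103 m


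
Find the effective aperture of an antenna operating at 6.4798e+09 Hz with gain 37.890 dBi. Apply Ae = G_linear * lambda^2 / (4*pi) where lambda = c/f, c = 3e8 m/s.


lambda = c / f = 3.0000e+08 / 6.4798e+09 = 0.04629773 m
G_linear = 10^(37.890/10) = 6151.769
Ae = G_linear * lambda^2 / (4*pi) = 6151.769 * 0.04629773^2 / (4*pi) = 1.049 m^2

1.049 m^2


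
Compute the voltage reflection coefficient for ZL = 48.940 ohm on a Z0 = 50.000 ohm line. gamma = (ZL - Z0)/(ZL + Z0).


gamma = (48.940 - 50.000) / (48.940 + 50.000) = -0.01071

-0.01071


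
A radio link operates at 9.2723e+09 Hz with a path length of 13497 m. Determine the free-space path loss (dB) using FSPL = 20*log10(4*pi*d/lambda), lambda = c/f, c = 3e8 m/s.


lambda = c / f = 3.0000e+08 / 9.2723e+09 = 0.03235443 m
FSPL = 20 * log10(4*pi*13497/0.03235443) = 134.4 dB

134.4 dB


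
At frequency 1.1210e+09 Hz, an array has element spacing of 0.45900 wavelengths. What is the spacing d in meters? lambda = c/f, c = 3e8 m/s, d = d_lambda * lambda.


lambda = c / f = 3.0000e+08 / 1.1210e+09 = 0.2676182 m
d = 0.45900 * 0.2676182 = 0.1228 m

0.1228 m


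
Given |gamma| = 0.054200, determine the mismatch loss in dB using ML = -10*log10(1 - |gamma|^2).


ML = -10 * log10(1 - 0.054200^2) = -10 * log10(0.99706236) = 0.01278 dB

0.01278 dB


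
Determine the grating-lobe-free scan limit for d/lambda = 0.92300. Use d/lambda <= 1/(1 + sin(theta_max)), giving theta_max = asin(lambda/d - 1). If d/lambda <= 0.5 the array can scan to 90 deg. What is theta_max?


lambda/d - 1 = 1/0.92300 - 1 = 0.08342362
theta_max = asin(0.08342362) = 4.785 deg

4.785 deg


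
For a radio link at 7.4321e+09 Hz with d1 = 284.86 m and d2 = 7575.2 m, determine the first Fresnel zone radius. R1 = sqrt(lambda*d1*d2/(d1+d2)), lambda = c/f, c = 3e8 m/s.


lambda = c / f = 3.0000e+08 / 7.4321e+09 = 0.04036544 m
R1 = sqrt(0.04036544 * 284.86 * 7575.2 / (284.86 + 7575.2)) = 3.329 m

3.329 m


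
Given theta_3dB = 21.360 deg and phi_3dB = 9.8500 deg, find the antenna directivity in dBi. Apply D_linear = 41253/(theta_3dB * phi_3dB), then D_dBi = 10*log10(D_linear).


D_linear = 41253 / (21.360 * 9.8500) = 196.0731
D_dBi = 10 * log10(196.0731) = 22.92 dBi

22.92 dBi


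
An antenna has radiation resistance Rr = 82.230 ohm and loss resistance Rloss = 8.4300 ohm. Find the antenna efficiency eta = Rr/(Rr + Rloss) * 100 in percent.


eta = 82.230 / (82.230 + 8.4300) * 100 = 90.70%

90.70%


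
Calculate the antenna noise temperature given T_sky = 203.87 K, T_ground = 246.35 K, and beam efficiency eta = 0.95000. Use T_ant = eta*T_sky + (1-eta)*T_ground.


T_ant = 0.95000 * 203.87 + (1 - 0.95000) * 246.35 = 206.0 K

206.0 K


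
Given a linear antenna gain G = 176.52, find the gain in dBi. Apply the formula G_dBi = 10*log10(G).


G_dBi = 10 * log10(176.52) = 22.47 dBi

22.47 dBi


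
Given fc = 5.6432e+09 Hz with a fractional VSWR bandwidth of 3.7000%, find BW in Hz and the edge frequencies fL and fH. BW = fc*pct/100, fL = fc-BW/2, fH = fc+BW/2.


BW = 5.6432e+09 * 3.7000/100 = 2.087984e+08 Hz
fL = 5.6432e+09 - 2.087984e+08/2 = 5.539e+09 Hz
fH = 5.6432e+09 + 2.087984e+08/2 = 5.748e+09 Hz

BW=2.088e+08 Hz, fL=5.539e+09 Hz, fH=5.748e+09 Hz


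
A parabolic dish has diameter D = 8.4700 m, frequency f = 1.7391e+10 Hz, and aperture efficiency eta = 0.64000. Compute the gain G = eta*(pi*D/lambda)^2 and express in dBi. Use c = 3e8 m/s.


lambda = c / f = 3.0000e+08 / 1.7391e+10 = 0.01725030 m
G_linear = 0.64000 * (pi * 8.4700 / 0.01725030)^2 = 1.522836e+06
G_dBi = 10 * log10(1.522836e+06) = 61.83 dBi

61.83 dBi


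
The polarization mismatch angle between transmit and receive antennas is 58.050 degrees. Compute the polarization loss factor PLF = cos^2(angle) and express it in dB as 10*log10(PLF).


PLF_linear = cos^2(58.050 deg) = 0.2800304
PLF_dB = 10 * log10(0.2800304) = -5.528 dB

-5.528 dB


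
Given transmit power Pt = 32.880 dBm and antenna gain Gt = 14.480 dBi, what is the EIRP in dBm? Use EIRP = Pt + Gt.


EIRP = Pt + Gt = 32.880 + 14.480 = 47.36 dBm

47.36 dBm


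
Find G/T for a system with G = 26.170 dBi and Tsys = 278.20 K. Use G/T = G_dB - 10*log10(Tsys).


G/T = 26.170 - 10*log10(278.20) = 26.170 - 24.44357 = 1.726 dB/K

1.726 dB/K


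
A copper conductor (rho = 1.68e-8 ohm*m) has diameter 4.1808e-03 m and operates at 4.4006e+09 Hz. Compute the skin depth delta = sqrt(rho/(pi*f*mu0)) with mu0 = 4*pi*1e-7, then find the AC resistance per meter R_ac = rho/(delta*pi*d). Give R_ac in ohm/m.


delta = sqrt(1.68e-8 / (pi * 4.4006e+09 * 4*pi*1e-7)) = 9.833742e-07 m
R_ac = 1.68e-8 / (9.833742e-07 * pi * 4.1808e-03) = 1.301 ohm/m

1.301 ohm/m


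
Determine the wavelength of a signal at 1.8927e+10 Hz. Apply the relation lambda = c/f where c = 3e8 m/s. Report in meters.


lambda = c / f = 3.0000e+08 / 1.8927e+10 = 0.01585 m

0.01585 m


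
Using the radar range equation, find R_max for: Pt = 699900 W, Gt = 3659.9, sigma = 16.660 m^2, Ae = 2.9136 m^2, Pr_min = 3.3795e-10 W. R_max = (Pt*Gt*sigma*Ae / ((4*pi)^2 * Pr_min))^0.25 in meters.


R^4 = 699900*3659.9*16.660*2.9136 / ((4*pi)^2 * 3.3795e-10) = 2.329904e+18
R_max = 2.329904e+18^0.25 = 39069 m

39069 m


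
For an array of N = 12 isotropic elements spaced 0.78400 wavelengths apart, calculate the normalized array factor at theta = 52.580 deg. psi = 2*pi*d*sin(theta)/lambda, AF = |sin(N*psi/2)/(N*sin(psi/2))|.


psi = 2*pi*0.78400*sin(52.580 deg) = 3.912256 rad
AF = |sin(12*3.912256/2) / (12*sin(3.912256/2))| = 0.08958

0.08958


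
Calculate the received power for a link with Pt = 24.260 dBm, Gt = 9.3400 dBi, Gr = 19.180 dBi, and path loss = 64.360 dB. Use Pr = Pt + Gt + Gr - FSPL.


Pr = 24.260 + 9.3400 + 19.180 - 64.360 = -11.58 dBm

-11.58 dBm


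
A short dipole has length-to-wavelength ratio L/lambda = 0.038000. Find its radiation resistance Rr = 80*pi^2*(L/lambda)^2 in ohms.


Rr = 80 * pi^2 * (0.038000)^2 = 80 * 9.869604 * 1.444000e-03 = 1.140 ohm

1.140 ohm


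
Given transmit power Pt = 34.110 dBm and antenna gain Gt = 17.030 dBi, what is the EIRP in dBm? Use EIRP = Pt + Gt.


EIRP = Pt + Gt = 34.110 + 17.030 = 51.14 dBm

51.14 dBm


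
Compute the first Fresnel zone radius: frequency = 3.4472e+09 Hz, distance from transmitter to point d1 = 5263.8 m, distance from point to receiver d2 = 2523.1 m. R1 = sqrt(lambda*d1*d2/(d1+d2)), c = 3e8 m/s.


lambda = c / f = 3.0000e+08 / 3.4472e+09 = 0.08702715 m
R1 = sqrt(0.08702715 * 5263.8 * 2523.1 / (5263.8 + 2523.1)) = 12.18 m

12.18 m


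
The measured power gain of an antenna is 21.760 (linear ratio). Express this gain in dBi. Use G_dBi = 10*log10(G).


G_dBi = 10 * log10(21.760) = 13.38 dBi

13.38 dBi


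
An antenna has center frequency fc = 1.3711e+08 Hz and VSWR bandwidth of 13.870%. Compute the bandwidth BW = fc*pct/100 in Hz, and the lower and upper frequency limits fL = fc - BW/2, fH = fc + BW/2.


BW = 1.3711e+08 * 13.870/100 = 1.901716e+07 Hz
fL = 1.3711e+08 - 1.901716e+07/2 = 1.276e+08 Hz
fH = 1.3711e+08 + 1.901716e+07/2 = 1.466e+08 Hz

BW=1.902e+07 Hz, fL=1.276e+08 Hz, fH=1.466e+08 Hz


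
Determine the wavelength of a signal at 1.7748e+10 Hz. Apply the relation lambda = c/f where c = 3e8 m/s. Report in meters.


lambda = c / f = 3.0000e+08 / 1.7748e+10 = 0.01690 m

0.01690 m


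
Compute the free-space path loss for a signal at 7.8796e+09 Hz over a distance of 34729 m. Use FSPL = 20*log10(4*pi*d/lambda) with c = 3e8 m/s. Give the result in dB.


lambda = c / f = 3.0000e+08 / 7.8796e+09 = 0.03807300 m
FSPL = 20 * log10(4*pi*34729/0.03807300) = 141.2 dB

141.2 dB


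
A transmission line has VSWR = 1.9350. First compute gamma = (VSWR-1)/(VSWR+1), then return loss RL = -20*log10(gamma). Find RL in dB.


gamma = (1.9350 - 1) / (1.9350 + 1) = 0.3185690
RL = -20 * log10(0.3185690) = 9.936 dB

9.936 dB


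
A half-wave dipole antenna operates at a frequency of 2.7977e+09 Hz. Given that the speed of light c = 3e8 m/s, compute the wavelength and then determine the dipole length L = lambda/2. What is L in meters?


lambda = c / f = 3.0000e+08 / 2.7977e+09 = 0.1072309 m
L = lambda / 2 = 0.1072309 / 2 = 0.05362 m

0.05362 m


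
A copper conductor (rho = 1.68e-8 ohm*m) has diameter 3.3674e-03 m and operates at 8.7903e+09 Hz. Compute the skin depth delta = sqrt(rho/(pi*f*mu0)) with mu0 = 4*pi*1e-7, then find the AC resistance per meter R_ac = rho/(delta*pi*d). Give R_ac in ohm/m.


delta = sqrt(1.68e-8 / (pi * 8.7903e+09 * 4*pi*1e-7)) = 6.957816e-07 m
R_ac = 1.68e-8 / (6.957816e-07 * pi * 3.3674e-03) = 2.282 ohm/m

2.282 ohm/m


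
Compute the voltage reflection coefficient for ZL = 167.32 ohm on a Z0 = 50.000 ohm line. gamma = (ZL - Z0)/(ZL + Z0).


gamma = (167.32 - 50.000) / (167.32 + 50.000) = 0.5398

0.5398


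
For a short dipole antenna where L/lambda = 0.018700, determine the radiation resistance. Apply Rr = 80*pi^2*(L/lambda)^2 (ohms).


Rr = 80 * pi^2 * (0.018700)^2 = 80 * 9.869604 * 3.496900e-04 = 0.2761 ohm

0.2761 ohm


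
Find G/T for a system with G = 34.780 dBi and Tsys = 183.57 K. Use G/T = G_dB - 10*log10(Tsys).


G/T = 34.780 - 10*log10(183.57) = 34.780 - 22.63802 = 12.14 dB/K

12.14 dB/K


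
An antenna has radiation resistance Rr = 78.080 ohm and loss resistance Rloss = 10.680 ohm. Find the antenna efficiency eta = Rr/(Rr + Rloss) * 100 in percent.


eta = 78.080 / (78.080 + 10.680) * 100 = 87.97%

87.97%


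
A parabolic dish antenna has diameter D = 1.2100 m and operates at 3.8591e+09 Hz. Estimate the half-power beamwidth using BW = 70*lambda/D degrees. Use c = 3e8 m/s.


lambda = c / f = 3.0000e+08 / 3.8591e+09 = 0.07773833 m
BW = 70 * 0.07773833 / 1.2100 = 4.497 deg

4.497 deg


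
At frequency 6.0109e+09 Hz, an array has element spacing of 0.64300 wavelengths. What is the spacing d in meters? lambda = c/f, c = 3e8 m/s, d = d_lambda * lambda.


lambda = c / f = 3.0000e+08 / 6.0109e+09 = 0.04990933 m
d = 0.64300 * 0.04990933 = 0.03209 m

0.03209 m


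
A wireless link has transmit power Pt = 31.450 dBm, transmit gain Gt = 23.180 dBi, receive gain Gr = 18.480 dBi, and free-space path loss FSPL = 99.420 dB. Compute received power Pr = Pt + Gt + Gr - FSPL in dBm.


Pr = 31.450 + 23.180 + 18.480 - 99.420 = -26.31 dBm

-26.31 dBm


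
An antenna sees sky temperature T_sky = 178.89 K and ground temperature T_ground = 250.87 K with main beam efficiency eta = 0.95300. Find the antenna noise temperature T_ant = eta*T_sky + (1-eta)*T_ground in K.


T_ant = 0.95300 * 178.89 + (1 - 0.95300) * 250.87 = 182.3 K

182.3 K


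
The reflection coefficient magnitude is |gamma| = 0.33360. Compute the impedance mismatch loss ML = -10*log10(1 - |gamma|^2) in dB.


ML = -10 * log10(1 - 0.33360^2) = -10 * log10(0.88871104) = 0.5124 dB

0.5124 dB


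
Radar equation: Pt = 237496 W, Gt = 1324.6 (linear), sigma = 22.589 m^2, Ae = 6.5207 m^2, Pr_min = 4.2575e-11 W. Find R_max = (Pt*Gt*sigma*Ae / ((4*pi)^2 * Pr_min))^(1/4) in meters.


R^4 = 237496*1324.6*22.589*6.5207 / ((4*pi)^2 * 4.2575e-11) = 6.892200e+18
R_max = 6.892200e+18^0.25 = 51238 m

51238 m


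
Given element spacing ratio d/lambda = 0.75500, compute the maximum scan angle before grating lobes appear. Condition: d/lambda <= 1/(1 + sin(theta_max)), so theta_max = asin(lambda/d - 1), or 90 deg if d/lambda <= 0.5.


lambda/d - 1 = 1/0.75500 - 1 = 0.3245033
theta_max = asin(0.3245033) = 18.94 deg

18.94 deg


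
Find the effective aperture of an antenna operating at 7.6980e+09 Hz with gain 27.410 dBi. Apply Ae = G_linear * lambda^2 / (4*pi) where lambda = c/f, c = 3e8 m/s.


lambda = c / f = 3.0000e+08 / 7.6980e+09 = 0.03897116 m
G_linear = 10^(27.410/10) = 550.8077
Ae = G_linear * lambda^2 / (4*pi) = 550.8077 * 0.03897116^2 / (4*pi) = 0.06657 m^2

0.06657 m^2


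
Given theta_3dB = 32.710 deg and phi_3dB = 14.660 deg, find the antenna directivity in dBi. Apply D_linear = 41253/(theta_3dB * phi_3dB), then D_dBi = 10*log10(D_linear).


D_linear = 41253 / (32.710 * 14.660) = 86.02824
D_dBi = 10 * log10(86.02824) = 19.35 dBi

19.35 dBi


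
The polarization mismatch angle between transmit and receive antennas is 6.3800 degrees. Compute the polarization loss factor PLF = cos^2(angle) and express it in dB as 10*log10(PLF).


PLF_linear = cos^2(6.3800 deg) = 0.9876519
PLF_dB = 10 * log10(0.9876519) = -0.05396 dB

-0.05396 dB


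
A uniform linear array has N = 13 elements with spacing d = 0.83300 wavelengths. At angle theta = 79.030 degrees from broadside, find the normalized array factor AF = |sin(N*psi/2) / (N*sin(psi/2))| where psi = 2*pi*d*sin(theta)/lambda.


psi = 2*pi*0.83300*sin(79.030 deg) = 5.138254 rad
AF = |sin(13*5.138254/2) / (13*sin(5.138254/2))| = 0.1301

0.1301


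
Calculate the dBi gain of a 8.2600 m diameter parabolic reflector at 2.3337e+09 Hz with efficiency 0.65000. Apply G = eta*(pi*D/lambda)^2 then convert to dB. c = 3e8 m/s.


lambda = c / f = 3.0000e+08 / 2.3337e+09 = 0.1285512 m
G_linear = 0.65000 * (pi * 8.2600 / 0.1285512)^2 = 26486.28
G_dBi = 10 * log10(26486.28) = 44.23 dBi

44.23 dBi


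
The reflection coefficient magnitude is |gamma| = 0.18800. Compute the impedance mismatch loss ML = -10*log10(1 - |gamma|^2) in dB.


ML = -10 * log10(1 - 0.18800^2) = -10 * log10(0.964656) = 0.1563 dB

0.1563 dB


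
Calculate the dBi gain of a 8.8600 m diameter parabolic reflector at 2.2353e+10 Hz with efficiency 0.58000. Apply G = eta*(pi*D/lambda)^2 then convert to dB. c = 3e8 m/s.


lambda = c / f = 3.0000e+08 / 2.2353e+10 = 0.01342102 m
G_linear = 0.58000 * (pi * 8.8600 / 0.01342102)^2 = 2.494733e+06
G_dBi = 10 * log10(2.494733e+06) = 63.97 dBi

63.97 dBi


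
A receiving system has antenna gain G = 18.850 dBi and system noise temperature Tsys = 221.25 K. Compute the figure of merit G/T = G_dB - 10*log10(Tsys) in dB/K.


G/T = 18.850 - 10*log10(221.25) = 18.850 - 23.44883 = -4.599 dB/K

-4.599 dB/K


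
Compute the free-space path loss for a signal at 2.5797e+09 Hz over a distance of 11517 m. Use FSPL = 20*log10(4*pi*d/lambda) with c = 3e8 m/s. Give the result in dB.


lambda = c / f = 3.0000e+08 / 2.5797e+09 = 0.1162926 m
FSPL = 20 * log10(4*pi*11517/0.1162926) = 121.9 dB

121.9 dB


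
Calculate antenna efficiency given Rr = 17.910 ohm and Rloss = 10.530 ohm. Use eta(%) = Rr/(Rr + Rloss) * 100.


eta = 17.910 / (17.910 + 10.530) * 100 = 62.97%

62.97%


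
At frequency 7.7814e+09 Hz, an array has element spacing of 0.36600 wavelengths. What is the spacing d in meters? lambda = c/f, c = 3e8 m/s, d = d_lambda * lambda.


lambda = c / f = 3.0000e+08 / 7.7814e+09 = 0.03855347 m
d = 0.36600 * 0.03855347 = 0.01411 m

0.01411 m


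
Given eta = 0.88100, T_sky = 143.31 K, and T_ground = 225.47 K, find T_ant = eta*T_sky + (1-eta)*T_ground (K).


T_ant = 0.88100 * 143.31 + (1 - 0.88100) * 225.47 = 153.1 K

153.1 K


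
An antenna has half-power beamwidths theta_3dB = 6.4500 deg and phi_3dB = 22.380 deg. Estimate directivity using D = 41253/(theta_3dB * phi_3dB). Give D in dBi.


D_linear = 41253 / (6.4500 * 22.380) = 285.7826
D_dBi = 10 * log10(285.7826) = 24.56 dBi

24.56 dBi


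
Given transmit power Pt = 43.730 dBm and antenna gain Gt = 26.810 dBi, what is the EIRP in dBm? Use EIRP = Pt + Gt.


EIRP = Pt + Gt = 43.730 + 26.810 = 70.54 dBm

70.54 dBm


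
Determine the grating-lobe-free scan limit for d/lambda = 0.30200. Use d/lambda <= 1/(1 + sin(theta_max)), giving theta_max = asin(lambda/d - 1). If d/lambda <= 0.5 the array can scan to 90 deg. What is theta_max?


lambda/d - 1 = 1/0.30200 - 1 = 2.311258 >= 1
d/lambda <= 0.5, so the array can scan to endfire without grating lobes: theta_max = 90 deg

90 deg


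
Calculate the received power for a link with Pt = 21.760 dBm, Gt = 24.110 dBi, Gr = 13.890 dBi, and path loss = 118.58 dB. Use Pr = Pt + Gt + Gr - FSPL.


Pr = 21.760 + 24.110 + 13.890 - 118.58 = -58.82 dBm

-58.82 dBm


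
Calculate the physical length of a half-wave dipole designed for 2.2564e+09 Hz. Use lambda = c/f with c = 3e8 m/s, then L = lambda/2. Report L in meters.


lambda = c / f = 3.0000e+08 / 2.2564e+09 = 0.1329551 m
L = lambda / 2 = 0.1329551 / 2 = 0.06648 m

0.06648 m


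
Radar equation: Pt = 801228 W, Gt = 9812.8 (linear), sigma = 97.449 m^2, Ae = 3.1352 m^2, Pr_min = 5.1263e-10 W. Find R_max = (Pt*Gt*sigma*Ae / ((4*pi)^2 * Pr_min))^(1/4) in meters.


R^4 = 801228*9812.8*97.449*3.1352 / ((4*pi)^2 * 5.1263e-10) = 2.967344e+19
R_max = 2.967344e+19^0.25 = 73806 m

73806 m


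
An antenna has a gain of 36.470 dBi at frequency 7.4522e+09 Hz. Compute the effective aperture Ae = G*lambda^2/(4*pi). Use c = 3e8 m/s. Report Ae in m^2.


lambda = c / f = 3.0000e+08 / 7.4522e+09 = 0.04025657 m
G_linear = 10^(36.470/10) = 4436.086
Ae = G_linear * lambda^2 / (4*pi) = 4436.086 * 0.04025657^2 / (4*pi) = 0.5721 m^2

0.5721 m^2


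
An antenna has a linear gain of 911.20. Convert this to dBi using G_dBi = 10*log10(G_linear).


G_dBi = 10 * log10(911.20) = 29.60 dBi

29.60 dBi


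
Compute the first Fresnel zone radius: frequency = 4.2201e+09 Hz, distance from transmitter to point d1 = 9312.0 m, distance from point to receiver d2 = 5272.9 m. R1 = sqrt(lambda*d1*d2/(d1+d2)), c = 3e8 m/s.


lambda = c / f = 3.0000e+08 / 4.2201e+09 = 0.07108836 m
R1 = sqrt(0.07108836 * 9312.0 * 5272.9 / (9312.0 + 5272.9)) = 15.47 m

15.47 m


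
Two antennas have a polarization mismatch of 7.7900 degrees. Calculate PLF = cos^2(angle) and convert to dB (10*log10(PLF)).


PLF_linear = cos^2(7.7900 deg) = 0.9816282
PLF_dB = 10 * log10(0.9816282) = -0.08053 dB

-0.08053 dB
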